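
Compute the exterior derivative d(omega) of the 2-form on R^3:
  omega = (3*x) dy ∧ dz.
d(omega) = (3) dx ∧ dy ∧ dz

For a 2-form omega = sum_{i<j} g_{ij} dx_i ∧ dx_j, the exterior derivative is
  d(omega) = sum_{i<j} d(g_{ij}) ∧ dx_i ∧ dx_j = sum_{i<j, k} (∂g_{ij}/∂x_k) dx_k ∧ dx_i ∧ dx_j.
Expand each term, using dx_k ∧ dx_i ∧ dx_j = sgn(permutation) dx_{(a)} ∧ dx_{(b)} ∧ dx_{(c)} with (a < b < c) sorted:
  d(3*x) includes (∂/∂x)(3*x) dx = (3) dx, which multiplied by dy ∧ dz gives (3) dx ∧ dy ∧ dz
Collecting like 3-forms: d(omega) = (3) dx ∧ dy ∧ dz.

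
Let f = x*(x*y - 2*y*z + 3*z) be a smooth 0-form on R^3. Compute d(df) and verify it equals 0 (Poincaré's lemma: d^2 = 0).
d(df) = 0

Step 1: df = sum_i (∂f/∂x_i) dx_i = (2*x*y - 2*y*z + 3*z) dx + (x*(x - 2*z)) dy + (x*(3 - 2*y)) dz.
Step 2: Apply d again. Using the 1-form formula, the coefficient of dx ∧ dy in d(df) is ∂^2 f/∂x ∂y - ∂^2 f/∂y ∂x = (2*x - 2*z) - (2*x - 2*z) = 0 (equality of mixed partials for smooth f).
Similarly for dx ∧ dz and dy ∧ dz — all coefficients vanish. So d(df) = 0.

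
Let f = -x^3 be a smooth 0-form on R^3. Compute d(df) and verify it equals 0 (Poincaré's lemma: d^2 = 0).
d(df) = 0

Step 1: df = sum_i (∂f/∂x_i) dx_i = (-3*x^2) dx + (0) dy + (0) dz.
Step 2: Apply d again. Using the 1-form formula, the coefficient of dx ∧ dy in d(df) is ∂^2 f/∂x ∂y - ∂^2 f/∂y ∂x = (0) - (0) = 0 (equality of mixed partials for smooth f).
Similarly for dx ∧ dz and dy ∧ dz — all coefficients vanish. So d(df) = 0.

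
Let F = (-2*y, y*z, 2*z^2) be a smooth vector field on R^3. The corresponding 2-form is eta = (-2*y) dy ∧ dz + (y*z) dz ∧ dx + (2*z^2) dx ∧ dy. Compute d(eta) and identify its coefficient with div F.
d(eta) = (5*z) dx ∧ dy ∧ dz; div F = 5*z

For a 2-form in R^3 of the form above, applying d gives a 3-form with coefficient ∂P/∂x + ∂Q/∂y + ∂R/∂z:
  ∂P/∂x = 0
  ∂Q/∂y = z
  ∂R/∂z = 4*z
Sum = 5*z, which is exactly div F.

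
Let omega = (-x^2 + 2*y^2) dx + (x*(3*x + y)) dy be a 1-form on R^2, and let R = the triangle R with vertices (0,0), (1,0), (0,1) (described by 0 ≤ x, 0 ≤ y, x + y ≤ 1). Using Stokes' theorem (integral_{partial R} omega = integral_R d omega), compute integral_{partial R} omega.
integral_(partial R) omega = 1/2

Stokes: integral_partial_R omega = integral_R d omega with d omega = (∂Q/∂x - ∂P/∂y) dx ∧ dy.
  ∂Q/∂x = 6*x + y
  ∂P/∂y = 4*y
  integrand = ∂Q/∂x - ∂P/∂y = 6*x - 3*y.
Integrating over R: integral_0^1 integral_0^{1-x} (6*x - 3*y) dy dx = 1/2.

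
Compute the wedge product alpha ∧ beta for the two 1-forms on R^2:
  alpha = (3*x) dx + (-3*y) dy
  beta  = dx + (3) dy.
alpha ∧ beta = (9*x + 3*y) dx ∧ dy

Distribute the wedge, using dx_i ∧ dx_j = -dx_j ∧ dx_i and dx_i ∧ dx_i = 0. For each pair (i, j) with i < j, the coefficient of dx_i ∧ dx_j in alpha ∧ beta is (alpha_i * beta_j - alpha_j * beta_i). Collecting: alpha ∧ beta = (9*x + 3*y) dx ∧ dy.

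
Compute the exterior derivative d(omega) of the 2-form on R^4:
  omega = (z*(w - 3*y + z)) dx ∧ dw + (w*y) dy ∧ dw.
d(omega) = (3*z) dx ∧ dy ∧ dw + (-w + 3*y - 2*z) dx ∧ dz ∧ dw

For a 2-form omega = sum_{i<j} g_{ij} dx_i ∧ dx_j, the exterior derivative is
  d(omega) = sum_{i<j} d(g_{ij}) ∧ dx_i ∧ dx_j = sum_{i<j, k} (∂g_{ij}/∂x_k) dx_k ∧ dx_i ∧ dx_j.
Expand each term, using dx_k ∧ dx_i ∧ dx_j = sgn(permutation) dx_{(a)} ∧ dx_{(b)} ∧ dx_{(c)} with (a < b < c) sorted:
  d(z*(w - 3*y + z)) includes (∂/∂y)(z*(w - 3*y + z)) dy = (-3*z) dy, which multiplied by dx ∧ dw gives (3*z) dx ∧ dy ∧ dw
  d(z*(w - 3*y + z)) includes (∂/∂z)(z*(w - 3*y + z)) dz = (w - 3*y + 2*z) dz, which multiplied by dx ∧ dw gives (-w + 3*y - 2*z) dx ∧ dz ∧ dw
Collecting like 3-forms: d(omega) = (3*z) dx ∧ dy ∧ dw + (-w + 3*y - 2*z) dx ∧ dz ∧ dw.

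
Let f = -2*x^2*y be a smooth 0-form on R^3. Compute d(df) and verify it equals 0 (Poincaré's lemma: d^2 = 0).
d(df) = 0

Step 1: df = sum_i (∂f/∂x_i) dx_i = (-4*x*y) dx + (-2*x^2) dy + (0) dz.
Step 2: Apply d again. Using the 1-form formula, the coefficient of dx ∧ dy in d(df) is ∂^2 f/∂x ∂y - ∂^2 f/∂y ∂x = (-4*x) - (-4*x) = 0 (equality of mixed partials for smooth f).
Similarly for dx ∧ dz and dy ∧ dz — all coefficients vanish. So d(df) = 0.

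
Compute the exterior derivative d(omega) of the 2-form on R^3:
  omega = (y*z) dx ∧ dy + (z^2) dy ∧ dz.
d(omega) = (y) dx ∧ dy ∧ dz

For a 2-form omega = sum_{i<j} g_{ij} dx_i ∧ dx_j, the exterior derivative is
  d(omega) = sum_{i<j} d(g_{ij}) ∧ dx_i ∧ dx_j = sum_{i<j, k} (∂g_{ij}/∂x_k) dx_k ∧ dx_i ∧ dx_j.
Expand each term, using dx_k ∧ dx_i ∧ dx_j = sgn(permutation) dx_{(a)} ∧ dx_{(b)} ∧ dx_{(c)} with (a < b < c) sorted:
  d(y*z) includes (∂/∂z)(y*z) dz = (y) dz, which multiplied by dx ∧ dy gives (y) dx ∧ dy ∧ dz
Collecting like 3-forms: d(omega) = (y) dx ∧ dy ∧ dz.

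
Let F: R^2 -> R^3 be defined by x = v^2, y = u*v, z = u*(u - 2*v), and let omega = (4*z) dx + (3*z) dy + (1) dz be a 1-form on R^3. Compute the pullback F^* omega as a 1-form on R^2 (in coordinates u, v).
F^* omega = (3*u^2*v - 6*u*v^2 + 2*u - 2*v) du + (u*(3*u^2 + 2*u*v - 16*v^2 - 2)) dv

Using F^*(f dg) = (f ∘ F) d(g ∘ F), substitute each coordinate x_i by F_i(u, v) in f_i, and replace dx_i by d F_i = (∂F_i/∂u) du + (∂F_i/∂v) dv.
  For the x component: f_1(F) = 4*u*(u - 2*v); d F_1 = (0) du + (2*v) dv
  For the y component: f_2(F) = 3*u*(u - 2*v); d F_2 = (v) du + (u) dv
  For the z component: f_3(F) = 1; d F_3 = (2*u - 2*v) du + (-2*u) dv
Combining and collecting du, dv coefficients:
  coeff of du: 3*u^2*v - 6*u*v^2 + 2*u - 2*v
  coeff of dv: u*(3*u^2 + 2*u*v - 16*v^2 - 2)
F^* omega = (3*u^2*v - 6*u*v^2 + 2*u - 2*v) du + (u*(3*u^2 + 2*u*v - 16*v^2 - 2)) dv.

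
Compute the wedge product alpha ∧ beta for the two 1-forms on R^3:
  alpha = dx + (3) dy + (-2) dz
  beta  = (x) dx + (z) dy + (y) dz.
alpha ∧ beta = (-3*x + z) dx ∧ dy + (2*x + y) dx ∧ dz + (3*y + 2*z) dy ∧ dz

Distribute the wedge, using dx_i ∧ dx_j = -dx_j ∧ dx_i and dx_i ∧ dx_i = 0. For each pair (i, j) with i < j, the coefficient of dx_i ∧ dx_j in alpha ∧ beta is (alpha_i * beta_j - alpha_j * beta_i). Collecting: alpha ∧ beta = (-3*x + z) dx ∧ dy + (2*x + y) dx ∧ dz + (3*y + 2*z) dy ∧ dz.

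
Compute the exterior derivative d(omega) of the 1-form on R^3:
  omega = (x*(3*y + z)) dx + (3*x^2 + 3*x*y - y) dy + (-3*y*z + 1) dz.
d(omega) = (3*x + 3*y) dx ∧ dy + (-x) dx ∧ dz + (-3*z) dy ∧ dz

For a 1-form omega = sum_i f_i dx_i, the exterior derivative is
  d(omega) = sum_{i < j} (∂f_j/∂x_i - ∂f_i/∂x_j) dx_i ∧ dx_j.
  coefficient of dx ∧ dy: ∂f_2/∂x - ∂f_1/∂y = ∂(3*x^2 + 3*x*y - y)/∂x - ∂(x*(3*y + z))/∂y = 3*x + 3*y
  coefficient of dx ∧ dz: ∂f_3/∂x - ∂f_1/∂z = ∂(-3*y*z + 1)/∂x - ∂(x*(3*y + z))/∂z = -x
  coefficient of dy ∧ dz: ∂f_3/∂y - ∂f_2/∂z = ∂(-3*y*z + 1)/∂y - ∂(3*x^2 + 3*x*y - y)/∂z = -3*z
Assembling: d(omega) = (3*x + 3*y) dx ∧ dy + (-x) dx ∧ dz + (-3*z) dy ∧ dz.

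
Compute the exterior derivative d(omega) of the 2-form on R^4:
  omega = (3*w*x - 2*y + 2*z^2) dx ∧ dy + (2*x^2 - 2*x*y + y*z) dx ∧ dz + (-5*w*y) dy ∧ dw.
d(omega) = (2*x + 3*z) dx ∧ dy ∧ dz + (3*x) dx ∧ dy ∧ dw

For a 2-form omega = sum_{i<j} g_{ij} dx_i ∧ dx_j, the exterior derivative is
  d(omega) = sum_{i<j} d(g_{ij}) ∧ dx_i ∧ dx_j = sum_{i<j, k} (∂g_{ij}/∂x_k) dx_k ∧ dx_i ∧ dx_j.
Expand each term, using dx_k ∧ dx_i ∧ dx_j = sgn(permutation) dx_{(a)} ∧ dx_{(b)} ∧ dx_{(c)} with (a < b < c) sorted:
  d(3*w*x - 2*y + 2*z^2) includes (∂/∂z)(3*w*x - 2*y + 2*z^2) dz = (4*z) dz, which multiplied by dx ∧ dy gives (4*z) dx ∧ dy ∧ dz
  d(3*w*x - 2*y + 2*z^2) includes (∂/∂w)(3*w*x - 2*y + 2*z^2) dw = (3*x) dw, which multiplied by dx ∧ dy gives (3*x) dx ∧ dy ∧ dw
  d(2*x^2 - 2*x*y + y*z) includes (∂/∂y)(2*x^2 - 2*x*y + y*z) dy = (-2*x + z) dy, which multiplied by dx ∧ dz gives (2*x - z) dx ∧ dy ∧ dz
Collecting like 3-forms: d(omega) = (2*x + 3*z) dx ∧ dy ∧ dz + (3*x) dx ∧ dy ∧ dw.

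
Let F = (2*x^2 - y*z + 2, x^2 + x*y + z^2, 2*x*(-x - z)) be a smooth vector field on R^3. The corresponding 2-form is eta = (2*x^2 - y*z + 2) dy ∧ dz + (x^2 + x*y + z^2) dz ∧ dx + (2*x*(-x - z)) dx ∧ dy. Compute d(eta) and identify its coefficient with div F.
d(eta) = (3*x) dx ∧ dy ∧ dz; div F = 3*x

For a 2-form in R^3 of the form above, applying d gives a 3-form with coefficient ∂P/∂x + ∂Q/∂y + ∂R/∂z:
  ∂P/∂x = 4*x
  ∂Q/∂y = x
  ∂R/∂z = -2*x
Sum = 3*x, which is exactly div F.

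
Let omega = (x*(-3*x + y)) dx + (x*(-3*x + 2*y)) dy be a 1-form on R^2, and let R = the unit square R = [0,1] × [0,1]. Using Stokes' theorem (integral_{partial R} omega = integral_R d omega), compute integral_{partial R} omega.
integral_(partial R) omega = -5/2

Stokes: integral_partial_R omega = integral_R d omega with d omega = (∂Q/∂x - ∂P/∂y) dx ∧ dy.
  ∂Q/∂x = -6*x + 2*y
  ∂P/∂y = x
  integrand = ∂Q/∂x - ∂P/∂y = -7*x + 2*y.
Integrating over R: integral_0^1 integral_0^1 (-7*x + 2*y) dx dy = -5/2.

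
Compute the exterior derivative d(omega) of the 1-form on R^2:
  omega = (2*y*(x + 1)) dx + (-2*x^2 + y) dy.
d(omega) = (-6*x - 2) dx ∧ dy

For a 1-form omega = sum_i f_i dx_i, the exterior derivative is
  d(omega) = sum_{i < j} (∂f_j/∂x_i - ∂f_i/∂x_j) dx_i ∧ dx_j.
  coefficient of dx ∧ dy: ∂f_2/∂x - ∂f_1/∂y = ∂(-2*x^2 + y)/∂x - ∂(2*y*(x + 1))/∂y = -6*x - 2
Assembling: d(omega) = (-6*x - 2) dx ∧ dy.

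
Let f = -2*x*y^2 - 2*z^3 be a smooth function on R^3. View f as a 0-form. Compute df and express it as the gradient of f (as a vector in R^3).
df = (-2*y^2) dx + (-4*x*y) dy + (-6*z^2) dz; grad f = (-2*y^2, -4*x*y, -6*z^2)

For a 0-form f, d f = (∂f/∂x) dx + (∂f/∂y) dy + (∂f/∂z) dz. The components of the vector representation are exactly the entries of grad f in Cartesian coordinates:
  ∂f/∂x = -2*y^2
  ∂f/∂y = -4*x*y
  ∂f/∂z = -6*z^2.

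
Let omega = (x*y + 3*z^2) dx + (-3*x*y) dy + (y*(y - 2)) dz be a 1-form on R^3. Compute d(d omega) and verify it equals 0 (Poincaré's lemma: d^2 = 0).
d(d omega) = 0

Step 1: d omega = sum_{i<j} (∂f_j/∂x_i - ∂f_i/∂x_j) dx_i ∧ dx_j:
  coeff of dx ∧ dy: -x - 3*y
  coeff of dx ∧ dz: -6*z
  coeff of dy ∧ dz: 2*y - 2
Step 2: Apply d again to each 2-form coefficient. The only possible 3-form in R^3 is dx ∧ dy ∧ dz, with coefficient
  ∂(coeff of dy∧dz)/∂x - ∂(coeff of dx∧dz)/∂y + ∂(coeff of dx∧dy)/∂z
  = ∂/∂x (2*y - 2) - ∂/∂y (-6*z) + ∂/∂z (-x - 3*y).
Each of these terms simplifies to sums of mixed partials that cancel in pairs. The result is 0 (by equality of mixed partials for smooth functions — Schwarz / Clairaut).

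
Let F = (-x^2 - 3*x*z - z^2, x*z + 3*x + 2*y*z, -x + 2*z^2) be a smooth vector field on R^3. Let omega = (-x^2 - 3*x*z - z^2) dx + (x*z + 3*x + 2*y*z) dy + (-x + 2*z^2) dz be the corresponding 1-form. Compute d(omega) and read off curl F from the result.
d(omega) = (-x - 2*y) dy ∧ dz + (-3*x - 2*z + 1) dz ∧ dx + (z + 3) dx ∧ dy; curl F = (-x - 2*y, -3*x - 2*z + 1, z + 3)

d omega = sum_{i<j} (∂f_j/∂x_i - ∂f_i/∂x_j) dx_i ∧ dx_j. Under the identification (dy ∧ dz, dz ∧ dx, dx ∧ dy) ↔ (e_x, e_y, e_z), the coefficients are exactly the components of curl F. Compute:
  ∂R/∂y - ∂Q/∂z = (0) - (x + 2*y) = -x - 2*y
  ∂P/∂z - ∂R/∂x = (-3*x - 2*z) - (-1) = -3*x - 2*z + 1
  ∂Q/∂x - ∂P/∂y = (z + 3) - (0) = z + 3.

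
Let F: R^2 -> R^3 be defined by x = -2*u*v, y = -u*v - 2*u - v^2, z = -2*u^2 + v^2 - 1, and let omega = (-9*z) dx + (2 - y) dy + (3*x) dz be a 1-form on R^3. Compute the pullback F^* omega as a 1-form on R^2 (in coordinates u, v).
F^* omega = (-12*u^2*v - u*v^2 - 4*u*v - 4*u + 17*v^3 - 2*v^2 - 20*v - 4) du + (-36*u^3 - u^2*v - 2*u^2 + 3*u*v^2 - 4*u*v - 20*u - 2*v^3 - 4*v) dv

Using F^*(f dg) = (f ∘ F) d(g ∘ F), substitute each coordinate x_i by F_i(u, v) in f_i, and replace dx_i by d F_i = (∂F_i/∂u) du + (∂F_i/∂v) dv.
  For the x component: f_1(F) = 18*u^2 - 9*v^2 + 9; d F_1 = (-2*v) du + (-2*u) dv
  For the y component: f_2(F) = u*v + 2*u + v^2 + 2; d F_2 = (-v - 2) du + (-u - 2*v) dv
  For the z component: f_3(F) = -6*u*v; d F_3 = (-4*u) du + (2*v) dv
Combining and collecting du, dv coefficients:
  coeff of du: -12*u^2*v - u*v^2 - 4*u*v - 4*u + 17*v^3 - 2*v^2 - 20*v - 4
  coeff of dv: -36*u^3 - u^2*v - 2*u^2 + 3*u*v^2 - 4*u*v - 20*u - 2*v^3 - 4*v
F^* omega = (-12*u^2*v - u*v^2 - 4*u*v - 4*u + 17*v^3 - 2*v^2 - 20*v - 4) du + (-36*u^3 - u^2*v - 2*u^2 + 3*u*v^2 - 4*u*v - 20*u - 2*v^3 - 4*v) dv.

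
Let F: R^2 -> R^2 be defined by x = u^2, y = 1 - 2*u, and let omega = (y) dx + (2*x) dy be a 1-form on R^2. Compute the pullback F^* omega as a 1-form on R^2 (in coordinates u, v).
F^* omega = (2*u*(1 - 4*u)) du

Using F^*(f dg) = (f ∘ F) d(g ∘ F), substitute each coordinate x_i by F_i(u, v) in f_i, and replace dx_i by d F_i = (∂F_i/∂u) du + (∂F_i/∂v) dv.
  For the x component: f_1(F) = 1 - 2*u; d F_1 = (2*u) du + (0) dv
  For the y component: f_2(F) = 2*u^2; d F_2 = (-2) du + (0) dv
Combining and collecting du, dv coefficients:
  coeff of du: 2*u*(1 - 4*u)
  coeff of dv: 0
F^* omega = (2*u*(1 - 4*u)) du.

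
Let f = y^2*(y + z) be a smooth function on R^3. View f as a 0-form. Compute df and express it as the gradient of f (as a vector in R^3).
df = (0) dx + (y*(3*y + 2*z)) dy + (y^2) dz; grad f = (0, y*(3*y + 2*z), y^2)

For a 0-form f, d f = (∂f/∂x) dx + (∂f/∂y) dy + (∂f/∂z) dz. The components of the vector representation are exactly the entries of grad f in Cartesian coordinates:
  ∂f/∂x = 0
  ∂f/∂y = y*(3*y + 2*z)
  ∂f/∂z = y^2.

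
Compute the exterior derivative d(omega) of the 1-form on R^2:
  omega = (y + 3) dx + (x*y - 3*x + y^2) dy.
d(omega) = (y - 4) dx ∧ dy

For a 1-form omega = sum_i f_i dx_i, the exterior derivative is
  d(omega) = sum_{i < j} (∂f_j/∂x_i - ∂f_i/∂x_j) dx_i ∧ dx_j.
  coefficient of dx ∧ dy: ∂f_2/∂x - ∂f_1/∂y = ∂(x*y - 3*x + y^2)/∂x - ∂(y + 3)/∂y = y - 4
Assembling: d(omega) = (y - 4) dx ∧ dy.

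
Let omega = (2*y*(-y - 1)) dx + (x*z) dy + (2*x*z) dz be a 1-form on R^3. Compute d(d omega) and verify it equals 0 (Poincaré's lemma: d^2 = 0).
d(d omega) = 0

Step 1: d omega = sum_{i<j} (∂f_j/∂x_i - ∂f_i/∂x_j) dx_i ∧ dx_j:
  coeff of dx ∧ dy: 4*y + z + 2
  coeff of dx ∧ dz: 2*z
  coeff of dy ∧ dz: -x
Step 2: Apply d again to each 2-form coefficient. The only possible 3-form in R^3 is dx ∧ dy ∧ dz, with coefficient
  ∂(coeff of dy∧dz)/∂x - ∂(coeff of dx∧dz)/∂y + ∂(coeff of dx∧dy)/∂z
  = ∂/∂x (-x) - ∂/∂y (2*z) + ∂/∂z (4*y + z + 2).
Each of these terms simplifies to sums of mixed partials that cancel in pairs. The result is 0 (by equality of mixed partials for smooth functions — Schwarz / Clairaut).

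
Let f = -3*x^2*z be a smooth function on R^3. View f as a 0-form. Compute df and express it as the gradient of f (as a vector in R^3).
df = (-6*x*z) dx + (0) dy + (-3*x^2) dz; grad f = (-6*x*z, 0, -3*x^2)

For a 0-form f, d f = (∂f/∂x) dx + (∂f/∂y) dy + (∂f/∂z) dz. The components of the vector representation are exactly the entries of grad f in Cartesian coordinates:
  ∂f/∂x = -6*x*z
  ∂f/∂y = 0
  ∂f/∂z = -3*x^2.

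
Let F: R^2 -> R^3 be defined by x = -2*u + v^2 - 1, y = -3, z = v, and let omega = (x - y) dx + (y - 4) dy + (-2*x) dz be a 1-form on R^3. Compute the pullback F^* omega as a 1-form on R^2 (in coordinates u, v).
F^* omega = (4*u - 2*v^2 - 4) du + (-4*u*v + 4*u + 2*v^3 - 2*v^2 + 4*v + 2) dv

Using F^*(f dg) = (f ∘ F) d(g ∘ F), substitute each coordinate x_i by F_i(u, v) in f_i, and replace dx_i by d F_i = (∂F_i/∂u) du + (∂F_i/∂v) dv.
  For the x component: f_1(F) = -2*u + v^2 + 2; d F_1 = (-2) du + (2*v) dv
  For the y component: f_2(F) = -7; d F_2 = (0) du + (0) dv
  For the z component: f_3(F) = 4*u - 2*v^2 + 2; d F_3 = (0) du + (1) dv
Combining and collecting du, dv coefficients:
  coeff of du: 4*u - 2*v^2 - 4
  coeff of dv: -4*u*v + 4*u + 2*v^3 - 2*v^2 + 4*v + 2
F^* omega = (4*u - 2*v^2 - 4) du + (-4*u*v + 4*u + 2*v^3 - 2*v^2 + 4*v + 2) dv.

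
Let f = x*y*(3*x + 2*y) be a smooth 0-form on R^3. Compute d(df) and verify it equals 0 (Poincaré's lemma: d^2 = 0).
d(df) = 0

Step 1: df = sum_i (∂f/∂x_i) dx_i = (2*y*(3*x + y)) dx + (x*(3*x + 4*y)) dy + (0) dz.
Step 2: Apply d again. Using the 1-form formula, the coefficient of dx ∧ dy in d(df) is ∂^2 f/∂x ∂y - ∂^2 f/∂y ∂x = (6*x + 4*y) - (6*x + 4*y) = 0 (equality of mixed partials for smooth f).
Similarly for dx ∧ dz and dy ∧ dz — all coefficients vanish. So d(df) = 0.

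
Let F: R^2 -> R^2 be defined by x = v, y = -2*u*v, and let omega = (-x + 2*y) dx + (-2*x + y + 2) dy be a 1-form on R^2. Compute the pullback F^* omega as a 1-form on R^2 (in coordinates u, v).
F^* omega = (4*v*(u*v + v - 1)) du + (4*u^2*v - 4*u - v) dv

Using F^*(f dg) = (f ∘ F) d(g ∘ F), substitute each coordinate x_i by F_i(u, v) in f_i, and replace dx_i by d F_i = (∂F_i/∂u) du + (∂F_i/∂v) dv.
  For the x component: f_1(F) = v*(-4*u - 1); d F_1 = (0) du + (1) dv
  For the y component: f_2(F) = -2*u*v - 2*v + 2; d F_2 = (-2*v) du + (-2*u) dv
Combining and collecting du, dv coefficients:
  coeff of du: 4*v*(u*v + v - 1)
  coeff of dv: 4*u^2*v - 4*u - v
F^* omega = (4*v*(u*v + v - 1)) du + (4*u^2*v - 4*u - v) dv.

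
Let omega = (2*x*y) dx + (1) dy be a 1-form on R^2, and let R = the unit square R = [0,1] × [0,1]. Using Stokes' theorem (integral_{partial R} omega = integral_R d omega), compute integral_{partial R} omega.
integral_(partial R) omega = -1

Stokes: integral_partial_R omega = integral_R d omega with d omega = (∂Q/∂x - ∂P/∂y) dx ∧ dy.
  ∂Q/∂x = 0
  ∂P/∂y = 2*x
  integrand = ∂Q/∂x - ∂P/∂y = -2*x.
Integrating over R: integral_0^1 integral_0^1 (-2*x) dx dy = -1.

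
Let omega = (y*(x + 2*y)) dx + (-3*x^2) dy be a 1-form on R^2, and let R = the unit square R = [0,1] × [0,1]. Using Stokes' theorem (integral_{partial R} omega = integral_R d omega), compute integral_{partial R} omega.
integral_(partial R) omega = -11/2

Stokes: integral_partial_R omega = integral_R d omega with d omega = (∂Q/∂x - ∂P/∂y) dx ∧ dy.
  ∂Q/∂x = -6*x
  ∂P/∂y = x + 4*y
  integrand = ∂Q/∂x - ∂P/∂y = -7*x - 4*y.
Integrating over R: integral_0^1 integral_0^1 (-7*x - 4*y) dx dy = -11/2.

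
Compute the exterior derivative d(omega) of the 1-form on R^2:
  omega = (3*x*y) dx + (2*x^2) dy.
d(omega) = (x) dx ∧ dy

For a 1-form omega = sum_i f_i dx_i, the exterior derivative is
  d(omega) = sum_{i < j} (∂f_j/∂x_i - ∂f_i/∂x_j) dx_i ∧ dx_j.
  coefficient of dx ∧ dy: ∂f_2/∂x - ∂f_1/∂y = ∂(2*x^2)/∂x - ∂(3*x*y)/∂y = x
Assembling: d(omega) = (x) dx ∧ dy.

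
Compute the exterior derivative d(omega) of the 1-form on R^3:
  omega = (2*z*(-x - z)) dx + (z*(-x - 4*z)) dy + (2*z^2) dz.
d(omega) = (-z) dx ∧ dy + (2*x + 4*z) dx ∧ dz + (x + 8*z) dy ∧ dz

For a 1-form omega = sum_i f_i dx_i, the exterior derivative is
  d(omega) = sum_{i < j} (∂f_j/∂x_i - ∂f_i/∂x_j) dx_i ∧ dx_j.
  coefficient of dx ∧ dy: ∂f_2/∂x - ∂f_1/∂y = ∂(z*(-x - 4*z))/∂x - ∂(2*z*(-x - z))/∂y = -z
  coefficient of dx ∧ dz: ∂f_3/∂x - ∂f_1/∂z = ∂(2*z^2)/∂x - ∂(2*z*(-x - z))/∂z = 2*x + 4*z
  coefficient of dy ∧ dz: ∂f_3/∂y - ∂f_2/∂z = ∂(2*z^2)/∂y - ∂(z*(-x - 4*z))/∂z = x + 8*z
Assembling: d(omega) = (-z) dx ∧ dy + (2*x + 4*z) dx ∧ dz + (x + 8*z) dy ∧ dz.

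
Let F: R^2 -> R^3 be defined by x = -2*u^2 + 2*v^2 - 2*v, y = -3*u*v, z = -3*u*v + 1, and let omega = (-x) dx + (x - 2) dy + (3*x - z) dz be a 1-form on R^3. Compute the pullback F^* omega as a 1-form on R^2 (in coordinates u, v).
F^* omega = (-8*u^3 + 24*u^2*v - u*v^2 - 8*u*v - 24*v^3 + 24*v^2 + 9*v) du + (24*u^3 - u^2*v - 4*u^2 - 24*u*v^2 + 24*u*v + 9*u - 8*v^3 + 12*v^2 - 4*v) dv

Using F^*(f dg) = (f ∘ F) d(g ∘ F), substitute each coordinate x_i by F_i(u, v) in f_i, and replace dx_i by d F_i = (∂F_i/∂u) du + (∂F_i/∂v) dv.
  For the x component: f_1(F) = 2*u^2 - 2*v^2 + 2*v; d F_1 = (-4*u) du + (4*v - 2) dv
  For the y component: f_2(F) = -2*u^2 + 2*v^2 - 2*v - 2; d F_2 = (-3*v) du + (-3*u) dv
  For the z component: f_3(F) = -6*u^2 + 3*u*v + 6*v^2 - 6*v - 1; d F_3 = (-3*v) du + (-3*u) dv
Combining and collecting du, dv coefficients:
  coeff of du: -8*u^3 + 24*u^2*v - u*v^2 - 8*u*v - 24*v^3 + 24*v^2 + 9*v
  coeff of dv: 24*u^3 - u^2*v - 4*u^2 - 24*u*v^2 + 24*u*v + 9*u - 8*v^3 + 12*v^2 - 4*v
F^* omega = (-8*u^3 + 24*u^2*v - u*v^2 - 8*u*v - 24*v^3 + 24*v^2 + 9*v) du + (24*u^3 - u^2*v - 4*u^2 - 24*u*v^2 + 24*u*v + 9*u - 8*v^3 + 12*v^2 - 4*v) dv.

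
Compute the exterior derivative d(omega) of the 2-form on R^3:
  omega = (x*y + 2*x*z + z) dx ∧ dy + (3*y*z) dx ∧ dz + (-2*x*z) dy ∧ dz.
d(omega) = (2*x - 5*z + 1) dx ∧ dy ∧ dz

For a 2-form omega = sum_{i<j} g_{ij} dx_i ∧ dx_j, the exterior derivative is
  d(omega) = sum_{i<j} d(g_{ij}) ∧ dx_i ∧ dx_j = sum_{i<j, k} (∂g_{ij}/∂x_k) dx_k ∧ dx_i ∧ dx_j.
Expand each term, using dx_k ∧ dx_i ∧ dx_j = sgn(permutation) dx_{(a)} ∧ dx_{(b)} ∧ dx_{(c)} with (a < b < c) sorted:
  d(x*y + 2*x*z + z) includes (∂/∂z)(x*y + 2*x*z + z) dz = (2*x + 1) dz, which multiplied by dx ∧ dy gives (2*x + 1) dx ∧ dy ∧ dz
  d(3*y*z) includes (∂/∂y)(3*y*z) dy = (3*z) dy, which multiplied by dx ∧ dz gives (-3*z) dx ∧ dy ∧ dz
  d(-2*x*z) includes (∂/∂x)(-2*x*z) dx = (-2*z) dx, which multiplied by dy ∧ dz gives (-2*z) dx ∧ dy ∧ dz
Collecting like 3-forms: d(omega) = (2*x - 5*z + 1) dx ∧ dy ∧ dz.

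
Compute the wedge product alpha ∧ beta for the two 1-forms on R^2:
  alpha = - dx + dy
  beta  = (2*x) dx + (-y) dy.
alpha ∧ beta = (-2*x + y) dx ∧ dy

Distribute the wedge, using dx_i ∧ dx_j = -dx_j ∧ dx_i and dx_i ∧ dx_i = 0. For each pair (i, j) with i < j, the coefficient of dx_i ∧ dx_j in alpha ∧ beta is (alpha_i * beta_j - alpha_j * beta_i). Collecting: alpha ∧ beta = (-2*x + y) dx ∧ dy.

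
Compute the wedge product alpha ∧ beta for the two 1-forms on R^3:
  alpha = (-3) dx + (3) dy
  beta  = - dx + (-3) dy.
alpha ∧ beta = (12) dx ∧ dy

Distribute the wedge, using dx_i ∧ dx_j = -dx_j ∧ dx_i and dx_i ∧ dx_i = 0. For each pair (i, j) with i < j, the coefficient of dx_i ∧ dx_j in alpha ∧ beta is (alpha_i * beta_j - alpha_j * beta_i). Collecting: alpha ∧ beta = (12) dx ∧ dy.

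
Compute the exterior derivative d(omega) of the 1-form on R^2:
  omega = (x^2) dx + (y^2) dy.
d(omega) = 0

For a 1-form omega = sum_i f_i dx_i, the exterior derivative is
  d(omega) = sum_{i < j} (∂f_j/∂x_i - ∂f_i/∂x_j) dx_i ∧ dx_j.

Assembling: d(omega) = 0.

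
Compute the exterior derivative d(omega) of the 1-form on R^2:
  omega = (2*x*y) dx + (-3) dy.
d(omega) = (-2*x) dx ∧ dy

For a 1-form omega = sum_i f_i dx_i, the exterior derivative is
  d(omega) = sum_{i < j} (∂f_j/∂x_i - ∂f_i/∂x_j) dx_i ∧ dx_j.
  coefficient of dx ∧ dy: ∂f_2/∂x - ∂f_1/∂y = ∂(-3)/∂x - ∂(2*x*y)/∂y = -2*x
Assembling: d(omega) = (-2*x) dx ∧ dy.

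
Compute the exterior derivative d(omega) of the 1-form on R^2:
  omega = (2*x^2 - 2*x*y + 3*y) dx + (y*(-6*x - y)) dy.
d(omega) = (2*x - 6*y - 3) dx ∧ dy

For a 1-form omega = sum_i f_i dx_i, the exterior derivative is
  d(omega) = sum_{i < j} (∂f_j/∂x_i - ∂f_i/∂x_j) dx_i ∧ dx_j.
  coefficient of dx ∧ dy: ∂f_2/∂x - ∂f_1/∂y = ∂(y*(-6*x - y))/∂x - ∂(2*x^2 - 2*x*y + 3*y)/∂y = 2*x - 6*y - 3
Assembling: d(omega) = (2*x - 6*y - 3) dx ∧ dy.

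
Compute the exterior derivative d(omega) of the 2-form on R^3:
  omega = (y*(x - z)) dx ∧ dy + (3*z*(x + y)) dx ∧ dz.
d(omega) = (-y - 3*z) dx ∧ dy ∧ dz

For a 2-form omega = sum_{i<j} g_{ij} dx_i ∧ dx_j, the exterior derivative is
  d(omega) = sum_{i<j} d(g_{ij}) ∧ dx_i ∧ dx_j = sum_{i<j, k} (∂g_{ij}/∂x_k) dx_k ∧ dx_i ∧ dx_j.
Expand each term, using dx_k ∧ dx_i ∧ dx_j = sgn(permutation) dx_{(a)} ∧ dx_{(b)} ∧ dx_{(c)} with (a < b < c) sorted:
  d(y*(x - z)) includes (∂/∂z)(y*(x - z)) dz = (-y) dz, which multiplied by dx ∧ dy gives (-y) dx ∧ dy ∧ dz
  d(3*z*(x + y)) includes (∂/∂y)(3*z*(x + y)) dy = (3*z) dy, which multiplied by dx ∧ dz gives (-3*z) dx ∧ dy ∧ dz
Collecting like 3-forms: d(omega) = (-y - 3*z) dx ∧ dy ∧ dz.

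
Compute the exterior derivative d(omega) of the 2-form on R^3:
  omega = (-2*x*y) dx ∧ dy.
d(omega) = 0

For a 2-form omega = sum_{i<j} g_{ij} dx_i ∧ dx_j, the exterior derivative is
  d(omega) = sum_{i<j} d(g_{ij}) ∧ dx_i ∧ dx_j = sum_{i<j, k} (∂g_{ij}/∂x_k) dx_k ∧ dx_i ∧ dx_j.
Expand each term, using dx_k ∧ dx_i ∧ dx_j = sgn(permutation) dx_{(a)} ∧ dx_{(b)} ∧ dx_{(c)} with (a < b < c) sorted:

Collecting like 3-forms: d(omega) = 0.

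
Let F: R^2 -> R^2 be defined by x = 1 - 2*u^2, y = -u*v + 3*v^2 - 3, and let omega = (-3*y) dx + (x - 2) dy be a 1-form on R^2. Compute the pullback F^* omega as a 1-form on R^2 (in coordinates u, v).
F^* omega = (-10*u^2*v + 36*u*v^2 - 36*u + v) du + (2*u^3 - 12*u^2*v + u - 6*v) dv

Using F^*(f dg) = (f ∘ F) d(g ∘ F), substitute each coordinate x_i by F_i(u, v) in f_i, and replace dx_i by d F_i = (∂F_i/∂u) du + (∂F_i/∂v) dv.
  For the x component: f_1(F) = 3*u*v - 9*v^2 + 9; d F_1 = (-4*u) du + (0) dv
  For the y component: f_2(F) = -2*u^2 - 1; d F_2 = (-v) du + (-u + 6*v) dv
Combining and collecting du, dv coefficients:
  coeff of du: -10*u^2*v + 36*u*v^2 - 36*u + v
  coeff of dv: 2*u^3 - 12*u^2*v + u - 6*v
F^* omega = (-10*u^2*v + 36*u*v^2 - 36*u + v) du + (2*u^3 - 12*u^2*v + u - 6*v) dv.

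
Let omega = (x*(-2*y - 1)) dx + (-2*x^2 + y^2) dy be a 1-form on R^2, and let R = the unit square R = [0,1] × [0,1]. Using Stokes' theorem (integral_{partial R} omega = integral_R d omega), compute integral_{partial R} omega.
integral_(partial R) omega = -1

Stokes: integral_partial_R omega = integral_R d omega with d omega = (∂Q/∂x - ∂P/∂y) dx ∧ dy.
  ∂Q/∂x = -4*x
  ∂P/∂y = -2*x
  integrand = ∂Q/∂x - ∂P/∂y = -2*x.
Integrating over R: integral_0^1 integral_0^1 (-2*x) dx dy = -1.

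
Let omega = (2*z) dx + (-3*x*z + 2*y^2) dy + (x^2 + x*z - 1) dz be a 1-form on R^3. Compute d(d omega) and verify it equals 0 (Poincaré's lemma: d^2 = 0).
d(d omega) = 0

Step 1: d omega = sum_{i<j} (∂f_j/∂x_i - ∂f_i/∂x_j) dx_i ∧ dx_j:
  coeff of dx ∧ dy: -3*z
  coeff of dx ∧ dz: 2*x + z - 2
  coeff of dy ∧ dz: 3*x
Step 2: Apply d again to each 2-form coefficient. The only possible 3-form in R^3 is dx ∧ dy ∧ dz, with coefficient
  ∂(coeff of dy∧dz)/∂x - ∂(coeff of dx∧dz)/∂y + ∂(coeff of dx∧dy)/∂z
  = ∂/∂x (3*x) - ∂/∂y (2*x + z - 2) + ∂/∂z (-3*z).
Each of these terms simplifies to sums of mixed partials that cancel in pairs. The result is 0 (by equality of mixed partials for smooth functions — Schwarz / Clairaut).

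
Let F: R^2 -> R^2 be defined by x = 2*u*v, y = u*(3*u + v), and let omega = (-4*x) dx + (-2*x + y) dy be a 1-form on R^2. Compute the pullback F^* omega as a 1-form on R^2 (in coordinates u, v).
F^* omega = (u*(18*u^2 - 15*u*v - 19*v^2)) du + (u^2*(3*u - 19*v)) dv

Using F^*(f dg) = (f ∘ F) d(g ∘ F), substitute each coordinate x_i by F_i(u, v) in f_i, and replace dx_i by d F_i = (∂F_i/∂u) du + (∂F_i/∂v) dv.
  For the x component: f_1(F) = -8*u*v; d F_1 = (2*v) du + (2*u) dv
  For the y component: f_2(F) = 3*u*(u - v); d F_2 = (6*u + v) du + (u) dv
Combining and collecting du, dv coefficients:
  coeff of du: u*(18*u^2 - 15*u*v - 19*v^2)
  coeff of dv: u^2*(3*u - 19*v)
F^* omega = (u*(18*u^2 - 15*u*v - 19*v^2)) du + (u^2*(3*u - 19*v)) dv.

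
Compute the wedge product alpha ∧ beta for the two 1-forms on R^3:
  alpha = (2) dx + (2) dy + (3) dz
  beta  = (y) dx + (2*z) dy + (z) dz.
alpha ∧ beta = (-2*y + 4*z) dx ∧ dy + (-3*y + 2*z) dx ∧ dz + (-4*z) dy ∧ dz

Distribute the wedge, using dx_i ∧ dx_j = -dx_j ∧ dx_i and dx_i ∧ dx_i = 0. For each pair (i, j) with i < j, the coefficient of dx_i ∧ dx_j in alpha ∧ beta is (alpha_i * beta_j - alpha_j * beta_i). Collecting: alpha ∧ beta = (-2*y + 4*z) dx ∧ dy + (-3*y + 2*z) dx ∧ dz + (-4*z) dy ∧ dz.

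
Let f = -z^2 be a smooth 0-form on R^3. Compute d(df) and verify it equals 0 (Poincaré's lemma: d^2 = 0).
d(df) = 0

Step 1: df = sum_i (∂f/∂x_i) dx_i = (0) dx + (0) dy + (-2*z) dz.
Step 2: Apply d again. Using the 1-form formula, the coefficient of dx ∧ dy in d(df) is ∂^2 f/∂x ∂y - ∂^2 f/∂y ∂x = (0) - (0) = 0 (equality of mixed partials for smooth f).
Similarly for dx ∧ dz and dy ∧ dz — all coefficients vanish. So d(df) = 0.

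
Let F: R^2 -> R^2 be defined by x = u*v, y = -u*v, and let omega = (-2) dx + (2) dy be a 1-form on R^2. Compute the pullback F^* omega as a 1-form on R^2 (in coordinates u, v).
F^* omega = (-4*v) du + (-4*u) dv

Using F^*(f dg) = (f ∘ F) d(g ∘ F), substitute each coordinate x_i by F_i(u, v) in f_i, and replace dx_i by d F_i = (∂F_i/∂u) du + (∂F_i/∂v) dv.
  For the x component: f_1(F) = -2; d F_1 = (v) du + (u) dv
  For the y component: f_2(F) = 2; d F_2 = (-v) du + (-u) dv
Combining and collecting du, dv coefficients:
  coeff of du: -4*v
  coeff of dv: -4*u
F^* omega = (-4*v) du + (-4*u) dv.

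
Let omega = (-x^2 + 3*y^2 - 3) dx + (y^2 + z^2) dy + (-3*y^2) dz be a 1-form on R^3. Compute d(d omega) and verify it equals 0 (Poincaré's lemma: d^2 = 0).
d(d omega) = 0

Step 1: d omega = sum_{i<j} (∂f_j/∂x_i - ∂f_i/∂x_j) dx_i ∧ dx_j:
  coeff of dx ∧ dy: -6*y
  coeff of dx ∧ dz: 0
  coeff of dy ∧ dz: -6*y - 2*z
Step 2: Apply d again to each 2-form coefficient. The only possible 3-form in R^3 is dx ∧ dy ∧ dz, with coefficient
  ∂(coeff of dy∧dz)/∂x - ∂(coeff of dx∧dz)/∂y + ∂(coeff of dx∧dy)/∂z
  = ∂/∂x (-6*y - 2*z) - ∂/∂y (0) + ∂/∂z (-6*y).
Each of these terms simplifies to sums of mixed partials that cancel in pairs. The result is 0 (by equality of mixed partials for smooth functions — Schwarz / Clairaut).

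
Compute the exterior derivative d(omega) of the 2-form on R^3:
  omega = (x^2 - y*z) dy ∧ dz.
d(omega) = (2*x) dx ∧ dy ∧ dz

For a 2-form omega = sum_{i<j} g_{ij} dx_i ∧ dx_j, the exterior derivative is
  d(omega) = sum_{i<j} d(g_{ij}) ∧ dx_i ∧ dx_j = sum_{i<j, k} (∂g_{ij}/∂x_k) dx_k ∧ dx_i ∧ dx_j.
Expand each term, using dx_k ∧ dx_i ∧ dx_j = sgn(permutation) dx_{(a)} ∧ dx_{(b)} ∧ dx_{(c)} with (a < b < c) sorted:
  d(x^2 - y*z) includes (∂/∂x)(x^2 - y*z) dx = (2*x) dx, which multiplied by dy ∧ dz gives (2*x) dx ∧ dy ∧ dz
Collecting like 3-forms: d(omega) = (2*x) dx ∧ dy ∧ dz.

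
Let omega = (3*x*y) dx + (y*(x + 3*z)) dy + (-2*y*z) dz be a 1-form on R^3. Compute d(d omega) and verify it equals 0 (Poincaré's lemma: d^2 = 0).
d(d omega) = 0

Step 1: d omega = sum_{i<j} (∂f_j/∂x_i - ∂f_i/∂x_j) dx_i ∧ dx_j:
  coeff of dx ∧ dy: -3*x + y
  coeff of dx ∧ dz: 0
  coeff of dy ∧ dz: -3*y - 2*z
Step 2: Apply d again to each 2-form coefficient. The only possible 3-form in R^3 is dx ∧ dy ∧ dz, with coefficient
  ∂(coeff of dy∧dz)/∂x - ∂(coeff of dx∧dz)/∂y + ∂(coeff of dx∧dy)/∂z
  = ∂/∂x (-3*y - 2*z) - ∂/∂y (0) + ∂/∂z (-3*x + y).
Each of these terms simplifies to sums of mixed partials that cancel in pairs. The result is 0 (by equality of mixed partials for smooth functions — Schwarz / Clairaut).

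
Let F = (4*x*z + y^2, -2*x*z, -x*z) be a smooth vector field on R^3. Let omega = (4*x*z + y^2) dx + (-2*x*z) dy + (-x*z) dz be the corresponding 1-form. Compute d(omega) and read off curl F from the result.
d(omega) = (2*x) dy ∧ dz + (4*x + z) dz ∧ dx + (-2*y - 2*z) dx ∧ dy; curl F = (2*x, 4*x + z, -2*y - 2*z)

d omega = sum_{i<j} (∂f_j/∂x_i - ∂f_i/∂x_j) dx_i ∧ dx_j. Under the identification (dy ∧ dz, dz ∧ dx, dx ∧ dy) ↔ (e_x, e_y, e_z), the coefficients are exactly the components of curl F. Compute:
  ∂R/∂y - ∂Q/∂z = (0) - (-2*x) = 2*x
  ∂P/∂z - ∂R/∂x = (4*x) - (-z) = 4*x + z
  ∂Q/∂x - ∂P/∂y = (-2*z) - (2*y) = -2*y - 2*z.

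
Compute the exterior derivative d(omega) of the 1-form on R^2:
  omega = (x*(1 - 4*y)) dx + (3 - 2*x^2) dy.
d(omega) = 0

For a 1-form omega = sum_i f_i dx_i, the exterior derivative is
  d(omega) = sum_{i < j} (∂f_j/∂x_i - ∂f_i/∂x_j) dx_i ∧ dx_j.

Assembling: d(omega) = 0.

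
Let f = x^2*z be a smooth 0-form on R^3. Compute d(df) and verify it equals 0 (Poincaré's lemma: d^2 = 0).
d(df) = 0

Step 1: df = sum_i (∂f/∂x_i) dx_i = (2*x*z) dx + (0) dy + (x^2) dz.
Step 2: Apply d again. Using the 1-form formula, the coefficient of dx ∧ dy in d(df) is ∂^2 f/∂x ∂y - ∂^2 f/∂y ∂x = (0) - (0) = 0 (equality of mixed partials for smooth f).
Similarly for dx ∧ dz and dy ∧ dz — all coefficients vanish. So d(df) = 0.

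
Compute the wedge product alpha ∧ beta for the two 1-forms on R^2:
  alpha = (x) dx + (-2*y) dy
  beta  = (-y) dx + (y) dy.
alpha ∧ beta = (y*(x - 2*y)) dx ∧ dy

Distribute the wedge, using dx_i ∧ dx_j = -dx_j ∧ dx_i and dx_i ∧ dx_i = 0. For each pair (i, j) with i < j, the coefficient of dx_i ∧ dx_j in alpha ∧ beta is (alpha_i * beta_j - alpha_j * beta_i). Collecting: alpha ∧ beta = (y*(x - 2*y)) dx ∧ dy.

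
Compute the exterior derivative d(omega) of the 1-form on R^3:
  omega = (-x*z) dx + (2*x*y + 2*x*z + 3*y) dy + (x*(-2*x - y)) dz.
d(omega) = (2*y + 2*z) dx ∧ dy + (-3*x - y) dx ∧ dz + (-3*x) dy ∧ dz

For a 1-form omega = sum_i f_i dx_i, the exterior derivative is
  d(omega) = sum_{i < j} (∂f_j/∂x_i - ∂f_i/∂x_j) dx_i ∧ dx_j.
  coefficient of dx ∧ dy: ∂f_2/∂x - ∂f_1/∂y = ∂(2*x*y + 2*x*z + 3*y)/∂x - ∂(-x*z)/∂y = 2*y + 2*z
  coefficient of dx ∧ dz: ∂f_3/∂x - ∂f_1/∂z = ∂(x*(-2*x - y))/∂x - ∂(-x*z)/∂z = -3*x - y
  coefficient of dy ∧ dz: ∂f_3/∂y - ∂f_2/∂z = ∂(x*(-2*x - y))/∂y - ∂(2*x*y + 2*x*z + 3*y)/∂z = -3*x
Assembling: d(omega) = (2*y + 2*z) dx ∧ dy + (-3*x - y) dx ∧ dz + (-3*x) dy ∧ dz.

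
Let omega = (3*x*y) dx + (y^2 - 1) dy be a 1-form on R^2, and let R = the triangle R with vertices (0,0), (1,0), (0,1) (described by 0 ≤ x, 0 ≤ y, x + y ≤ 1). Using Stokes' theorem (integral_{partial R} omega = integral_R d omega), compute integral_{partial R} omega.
integral_(partial R) omega = -1/2

Stokes: integral_partial_R omega = integral_R d omega with d omega = (∂Q/∂x - ∂P/∂y) dx ∧ dy.
  ∂Q/∂x = 0
  ∂P/∂y = 3*x
  integrand = ∂Q/∂x - ∂P/∂y = -3*x.
Integrating over R: integral_0^1 integral_0^{1-x} (-3*x) dy dx = -1/2.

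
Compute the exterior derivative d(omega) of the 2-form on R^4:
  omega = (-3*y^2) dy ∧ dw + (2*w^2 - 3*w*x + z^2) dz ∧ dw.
d(omega) = (-3*w) dx ∧ dz ∧ dw

For a 2-form omega = sum_{i<j} g_{ij} dx_i ∧ dx_j, the exterior derivative is
  d(omega) = sum_{i<j} d(g_{ij}) ∧ dx_i ∧ dx_j = sum_{i<j, k} (∂g_{ij}/∂x_k) dx_k ∧ dx_i ∧ dx_j.
Expand each term, using dx_k ∧ dx_i ∧ dx_j = sgn(permutation) dx_{(a)} ∧ dx_{(b)} ∧ dx_{(c)} with (a < b < c) sorted:
  d(2*w^2 - 3*w*x + z^2) includes (∂/∂x)(2*w^2 - 3*w*x + z^2) dx = (-3*w) dx, which multiplied by dz ∧ dw gives (-3*w) dx ∧ dz ∧ dw
Collecting like 3-forms: d(omega) = (-3*w) dx ∧ dz ∧ dw.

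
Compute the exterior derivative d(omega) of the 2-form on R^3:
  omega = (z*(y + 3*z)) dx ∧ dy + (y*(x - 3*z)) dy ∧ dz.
d(omega) = (2*y + 6*z) dx ∧ dy ∧ dz

For a 2-form omega = sum_{i<j} g_{ij} dx_i ∧ dx_j, the exterior derivative is
  d(omega) = sum_{i<j} d(g_{ij}) ∧ dx_i ∧ dx_j = sum_{i<j, k} (∂g_{ij}/∂x_k) dx_k ∧ dx_i ∧ dx_j.
Expand each term, using dx_k ∧ dx_i ∧ dx_j = sgn(permutation) dx_{(a)} ∧ dx_{(b)} ∧ dx_{(c)} with (a < b < c) sorted:
  d(z*(y + 3*z)) includes (∂/∂z)(z*(y + 3*z)) dz = (y + 6*z) dz, which multiplied by dx ∧ dy gives (y + 6*z) dx ∧ dy ∧ dz
  d(y*(x - 3*z)) includes (∂/∂x)(y*(x - 3*z)) dx = (y) dx, which multiplied by dy ∧ dz gives (y) dx ∧ dy ∧ dz
Collecting like 3-forms: d(omega) = (2*y + 6*z) dx ∧ dy ∧ dz.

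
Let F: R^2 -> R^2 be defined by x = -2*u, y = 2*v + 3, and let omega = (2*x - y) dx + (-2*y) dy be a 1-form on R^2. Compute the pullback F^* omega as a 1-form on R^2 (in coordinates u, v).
F^* omega = (8*u + 4*v + 6) du + (-8*v - 12) dv

Using F^*(f dg) = (f ∘ F) d(g ∘ F), substitute each coordinate x_i by F_i(u, v) in f_i, and replace dx_i by d F_i = (∂F_i/∂u) du + (∂F_i/∂v) dv.
  For the x component: f_1(F) = -4*u - 2*v - 3; d F_1 = (-2) du + (0) dv
  For the y component: f_2(F) = -4*v - 6; d F_2 = (0) du + (2) dv
Combining and collecting du, dv coefficients:
  coeff of du: 8*u + 4*v + 6
  coeff of dv: -8*v - 12
F^* omega = (8*u + 4*v + 6) du + (-8*v - 12) dv.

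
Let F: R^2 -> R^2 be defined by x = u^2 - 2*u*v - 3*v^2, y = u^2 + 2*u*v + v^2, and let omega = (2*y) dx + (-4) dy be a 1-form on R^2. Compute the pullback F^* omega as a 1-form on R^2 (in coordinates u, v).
F^* omega = (4*u^3 + 4*u^2*v - 4*u*v^2 - 8*u - 4*v^3 - 8*v) du + (-4*u^3 - 20*u^2*v - 28*u*v^2 - 8*u - 12*v^3 - 8*v) dv

Using F^*(f dg) = (f ∘ F) d(g ∘ F), substitute each coordinate x_i by F_i(u, v) in f_i, and replace dx_i by d F_i = (∂F_i/∂u) du + (∂F_i/∂v) dv.
  For the x component: f_1(F) = 2*u^2 + 4*u*v + 2*v^2; d F_1 = (2*u - 2*v) du + (-2*u - 6*v) dv
  For the y component: f_2(F) = -4; d F_2 = (2*u + 2*v) du + (2*u + 2*v) dv
Combining and collecting du, dv coefficients:
  coeff of du: 4*u^3 + 4*u^2*v - 4*u*v^2 - 8*u - 4*v^3 - 8*v
  coeff of dv: -4*u^3 - 20*u^2*v - 28*u*v^2 - 8*u - 12*v^3 - 8*v
F^* omega = (4*u^3 + 4*u^2*v - 4*u*v^2 - 8*u - 4*v^3 - 8*v) du + (-4*u^3 - 20*u^2*v - 28*u*v^2 - 8*u - 12*v^3 - 8*v) dv.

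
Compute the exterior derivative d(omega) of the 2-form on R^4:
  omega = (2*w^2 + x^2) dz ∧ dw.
d(omega) = (2*x) dx ∧ dz ∧ dw

For a 2-form omega = sum_{i<j} g_{ij} dx_i ∧ dx_j, the exterior derivative is
  d(omega) = sum_{i<j} d(g_{ij}) ∧ dx_i ∧ dx_j = sum_{i<j, k} (∂g_{ij}/∂x_k) dx_k ∧ dx_i ∧ dx_j.
Expand each term, using dx_k ∧ dx_i ∧ dx_j = sgn(permutation) dx_{(a)} ∧ dx_{(b)} ∧ dx_{(c)} with (a < b < c) sorted:
  d(2*w^2 + x^2) includes (∂/∂x)(2*w^2 + x^2) dx = (2*x) dx, which multiplied by dz ∧ dw gives (2*x) dx ∧ dz ∧ dw
Collecting like 3-forms: d(omega) = (2*x) dx ∧ dz ∧ dw.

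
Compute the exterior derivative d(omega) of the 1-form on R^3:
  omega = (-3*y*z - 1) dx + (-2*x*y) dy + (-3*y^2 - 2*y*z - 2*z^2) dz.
d(omega) = (-2*y + 3*z) dx ∧ dy + (3*y) dx ∧ dz + (-6*y - 2*z) dy ∧ dz

For a 1-form omega = sum_i f_i dx_i, the exterior derivative is
  d(omega) = sum_{i < j} (∂f_j/∂x_i - ∂f_i/∂x_j) dx_i ∧ dx_j.
  coefficient of dx ∧ dy: ∂f_2/∂x - ∂f_1/∂y = ∂(-2*x*y)/∂x - ∂(-3*y*z - 1)/∂y = -2*y + 3*z
  coefficient of dx ∧ dz: ∂f_3/∂x - ∂f_1/∂z = ∂(-3*y^2 - 2*y*z - 2*z^2)/∂x - ∂(-3*y*z - 1)/∂z = 3*y
  coefficient of dy ∧ dz: ∂f_3/∂y - ∂f_2/∂z = ∂(-3*y^2 - 2*y*z - 2*z^2)/∂y - ∂(-2*x*y)/∂z = -6*y - 2*z
Assembling: d(omega) = (-2*y + 3*z) dx ∧ dy + (3*y) dx ∧ dz + (-6*y - 2*z) dy ∧ dz.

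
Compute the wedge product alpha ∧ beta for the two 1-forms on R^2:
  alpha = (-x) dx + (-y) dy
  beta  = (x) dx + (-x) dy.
alpha ∧ beta = (x*(x + y)) dx ∧ dy

Distribute the wedge, using dx_i ∧ dx_j = -dx_j ∧ dx_i and dx_i ∧ dx_i = 0. For each pair (i, j) with i < j, the coefficient of dx_i ∧ dx_j in alpha ∧ beta is (alpha_i * beta_j - alpha_j * beta_i). Collecting: alpha ∧ beta = (x*(x + y)) dx ∧ dy.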